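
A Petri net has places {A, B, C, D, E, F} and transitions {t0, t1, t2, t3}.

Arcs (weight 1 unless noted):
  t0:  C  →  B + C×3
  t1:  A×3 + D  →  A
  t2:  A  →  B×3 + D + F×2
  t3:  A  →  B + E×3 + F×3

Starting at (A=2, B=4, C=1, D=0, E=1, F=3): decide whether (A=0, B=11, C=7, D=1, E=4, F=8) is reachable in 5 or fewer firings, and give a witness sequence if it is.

YES — reachable via ⟨t0, t0, t0, t2, t3⟩ (5 firings)

step 1: fire t0:  (A=2, B=4, C=1, D=0, E=1, F=3) → (A=2, B=5, C=3, D=0, E=1, F=3)
step 2: fire t0:  (A=2, B=5, C=3, D=0, E=1, F=3) → (A=2, B=6, C=5, D=0, E=1, F=3)
step 3: fire t0:  (A=2, B=6, C=5, D=0, E=1, F=3) → (A=2, B=7, C=7, D=0, E=1, F=3)
step 4: fire t2:  (A=2, B=7, C=7, D=0, E=1, F=3) → (A=1, B=10, C=7, D=1, E=1, F=5)
step 5: fire t3:  (A=1, B=10, C=7, D=1, E=1, F=5) → (A=0, B=11, C=7, D=1, E=4, F=8)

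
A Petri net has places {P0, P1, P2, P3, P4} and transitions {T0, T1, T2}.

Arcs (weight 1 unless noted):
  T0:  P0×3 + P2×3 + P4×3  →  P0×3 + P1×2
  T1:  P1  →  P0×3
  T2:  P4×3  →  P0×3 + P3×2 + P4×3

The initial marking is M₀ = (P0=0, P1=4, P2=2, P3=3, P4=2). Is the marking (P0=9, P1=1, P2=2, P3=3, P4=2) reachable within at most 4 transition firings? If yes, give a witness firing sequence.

YES — reachable via ⟨T1, T1, T1⟩ (3 firings)

step 1: fire T1:  (P0=0, P1=4, P2=2, P3=3, P4=2) → (P0=3, P1=3, P2=2, P3=3, P4=2)
step 2: fire T1:  (P0=3, P1=3, P2=2, P3=3, P4=2) → (P0=6, P1=2, P2=2, P3=3, P4=2)
step 3: fire T1:  (P0=6, P1=2, P2=2, P3=3, P4=2) → (P0=9, P1=1, P2=2, P3=3, P4=2)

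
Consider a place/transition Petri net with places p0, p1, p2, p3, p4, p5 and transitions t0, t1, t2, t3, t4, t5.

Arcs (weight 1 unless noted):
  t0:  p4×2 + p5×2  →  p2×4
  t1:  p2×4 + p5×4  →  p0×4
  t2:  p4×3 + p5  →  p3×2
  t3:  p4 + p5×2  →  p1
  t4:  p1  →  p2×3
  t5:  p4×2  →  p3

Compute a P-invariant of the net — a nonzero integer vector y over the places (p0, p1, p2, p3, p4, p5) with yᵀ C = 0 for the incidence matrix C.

y = (p0:2, p1:3, p2:1, p3:2, p4:1, p5:1)

Incidence matrix C (rows=places, cols=transitions):
       t0   t1   t2   t3   t4   t5
   p0   0    4    0    0    0    0
   p1   0    0    0    1   -1    0
   p2   4   -4    0    0    3    0
   p3   0    0    2    0    0    1
   p4  -2    0   -3   -1    0   -2
   p5  -2   -4   -1   -2    0    0

Candidate y = [2, 3, 1, 2, 1, 1]; check y·C column-wise:
  col t0: 2·0 + 3·0 + 1·4 + 2·0 + 1·-2 + 1·-2 = 0
  col t1: 2·4 + 3·0 + 1·-4 + 2·0 + 1·0 + 1·-4 = 0
  col t2: 2·0 + 3·0 + 1·0 + 2·2 + 1·-3 + 1·-1 = 0
  col t3: 2·0 + 3·1 + 1·0 + 2·0 + 1·-1 + 1·-2 = 0
  col t4: 2·0 + 3·-1 + 1·3 + 2·0 + 1·0 + 1·0 = 0
  col t5: 2·0 + 3·0 + 1·0 + 2·1 + 1·-2 + 1·0 = 0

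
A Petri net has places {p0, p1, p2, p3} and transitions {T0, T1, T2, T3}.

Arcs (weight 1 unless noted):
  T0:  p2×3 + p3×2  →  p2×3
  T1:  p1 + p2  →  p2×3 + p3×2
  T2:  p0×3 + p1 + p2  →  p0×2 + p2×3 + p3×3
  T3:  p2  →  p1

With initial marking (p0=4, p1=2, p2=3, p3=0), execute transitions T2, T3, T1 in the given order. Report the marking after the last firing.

(p0=3, p1=1, p2=6, p3=5)

step 1: fire T2:  (p0=4, p1=2, p2=3, p3=0) → (p0=3, p1=1, p2=5, p3=3)
step 2: fire T3:  (p0=3, p1=1, p2=5, p3=3) → (p0=3, p1=2, p2=4, p3=3)
step 3: fire T1:  (p0=3, p1=2, p2=4, p3=3) → (p0=3, p1=1, p2=6, p3=5)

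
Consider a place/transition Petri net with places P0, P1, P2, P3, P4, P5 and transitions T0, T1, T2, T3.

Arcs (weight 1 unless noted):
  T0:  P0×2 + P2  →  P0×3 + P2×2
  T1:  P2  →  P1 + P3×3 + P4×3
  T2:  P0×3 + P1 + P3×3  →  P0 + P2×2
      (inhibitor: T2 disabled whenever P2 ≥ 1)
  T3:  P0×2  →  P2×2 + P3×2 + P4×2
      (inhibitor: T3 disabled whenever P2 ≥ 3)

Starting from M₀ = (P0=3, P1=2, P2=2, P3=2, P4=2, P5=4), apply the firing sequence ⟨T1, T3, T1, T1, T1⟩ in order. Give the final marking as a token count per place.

step 1: fire T1:  (P0=3, P1=2, P2=2, P3=2, P4=2, P5=4) → (P0=3, P1=3, P2=1, P3=5, P4=5, P5=4)
step 2: fire T3:  (P0=3, P1=3, P2=1, P3=5, P4=5, P5=4) → (P0=1, P1=3, P2=3, P3=7, P4=7, P5=4)
step 3: fire T1:  (P0=1, P1=3, P2=3, P3=7, P4=7, P5=4) → (P0=1, P1=4, P2=2, P3=10, P4=10, P5=4)
step 4: fire T1:  (P0=1, P1=4, P2=2, P3=10, P4=10, P5=4) → (P0=1, P1=5, P2=1, P3=13, P4=13, P5=4)
step 5: fire T1:  (P0=1, P1=5, P2=1, P3=13, P4=13, P5=4) → (P0=1, P1=6, P2=0, P3=16, P4=16, P5=4)

(P0=1, P1=6, P2=0, P3=16, P4=16, P5=4)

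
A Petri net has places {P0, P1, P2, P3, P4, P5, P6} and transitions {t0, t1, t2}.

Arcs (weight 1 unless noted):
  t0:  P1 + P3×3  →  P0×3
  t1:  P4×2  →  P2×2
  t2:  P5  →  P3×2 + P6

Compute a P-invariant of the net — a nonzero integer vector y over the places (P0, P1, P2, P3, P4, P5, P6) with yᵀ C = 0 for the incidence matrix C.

Incidence matrix C (rows=places, cols=transitions):
       t0   t1   t2
   P0   3    0    0
   P1  -1    0    0
   P2   0    2    0
   P3  -3    0    2
   P4   0   -2    0
   P5   0    0   -1
   P6   0    0    1

Candidate y = [1, 3, 0, 0, 0, 0, 0]; check y·C column-wise:
  col t0: 1·3 + 3·-1 + 0·-3 = 0
  col t1: 1·0 + 3·0 + 0·2 + 0·-2 = 0
  col t2: 1·0 + 3·0 + 0·2 + 0·-1 + 0·1 = 0

y = (P0:1, P1:3, P2:0, P3:0, P4:0, P5:0, P6:0)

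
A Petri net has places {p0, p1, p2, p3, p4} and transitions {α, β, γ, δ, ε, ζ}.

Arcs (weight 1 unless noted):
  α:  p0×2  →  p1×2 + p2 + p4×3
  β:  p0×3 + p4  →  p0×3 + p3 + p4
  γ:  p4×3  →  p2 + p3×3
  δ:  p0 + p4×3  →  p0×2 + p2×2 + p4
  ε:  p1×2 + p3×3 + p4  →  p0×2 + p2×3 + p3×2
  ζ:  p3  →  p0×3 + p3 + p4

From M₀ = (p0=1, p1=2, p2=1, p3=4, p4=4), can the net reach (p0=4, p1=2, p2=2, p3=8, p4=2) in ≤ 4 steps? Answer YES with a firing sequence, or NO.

YES — reachable via ⟨γ, ζ, β⟩ (3 firings)

step 1: fire γ:  (p0=1, p1=2, p2=1, p3=4, p4=4) → (p0=1, p1=2, p2=2, p3=7, p4=1)
step 2: fire ζ:  (p0=1, p1=2, p2=2, p3=7, p4=1) → (p0=4, p1=2, p2=2, p3=7, p4=2)
step 3: fire β:  (p0=4, p1=2, p2=2, p3=7, p4=2) → (p0=4, p1=2, p2=2, p3=8, p4=2)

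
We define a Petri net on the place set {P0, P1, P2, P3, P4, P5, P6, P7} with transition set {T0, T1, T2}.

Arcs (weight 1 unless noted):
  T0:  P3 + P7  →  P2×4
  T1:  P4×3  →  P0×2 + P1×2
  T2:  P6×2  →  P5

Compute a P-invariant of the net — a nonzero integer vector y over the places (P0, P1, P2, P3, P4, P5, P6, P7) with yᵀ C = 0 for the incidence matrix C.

y = (P0:1, P1:-1, P2:0, P3:0, P4:0, P5:0, P6:0, P7:0)

Incidence matrix C (rows=places, cols=transitions):
       T0   T1   T2
   P0   0    2    0
   P1   0    2    0
   P2   4    0    0
   P3  -1    0    0
   P4   0   -3    0
   P5   0    0    1
   P6   0    0   -2
   P7  -1    0    0

Candidate y = [1, -1, 0, 0, 0, 0, 0, 0]; check y·C column-wise:
  col T0: 1·0 + -1·0 + 0·4 + 0·-1 + 0·-1 = 0
  col T1: 1·2 + -1·2 + 0·-3 = 0
  col T2: 1·0 + -1·0 + 0·1 + 0·-2 = 0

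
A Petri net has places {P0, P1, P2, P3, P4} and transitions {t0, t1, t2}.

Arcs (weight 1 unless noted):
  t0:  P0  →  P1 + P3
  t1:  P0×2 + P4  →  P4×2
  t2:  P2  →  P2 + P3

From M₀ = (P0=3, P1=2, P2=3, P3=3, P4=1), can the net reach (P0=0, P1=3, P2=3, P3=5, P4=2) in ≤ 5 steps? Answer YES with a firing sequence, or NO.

step 1: fire t0:  (P0=3, P1=2, P2=3, P3=3, P4=1) → (P0=2, P1=3, P2=3, P3=4, P4=1)
step 2: fire t1:  (P0=2, P1=3, P2=3, P3=4, P4=1) → (P0=0, P1=3, P2=3, P3=4, P4=2)
step 3: fire t2:  (P0=0, P1=3, P2=3, P3=4, P4=2) → (P0=0, P1=3, P2=3, P3=5, P4=2)

YES — reachable via ⟨t0, t1, t2⟩ (3 firings)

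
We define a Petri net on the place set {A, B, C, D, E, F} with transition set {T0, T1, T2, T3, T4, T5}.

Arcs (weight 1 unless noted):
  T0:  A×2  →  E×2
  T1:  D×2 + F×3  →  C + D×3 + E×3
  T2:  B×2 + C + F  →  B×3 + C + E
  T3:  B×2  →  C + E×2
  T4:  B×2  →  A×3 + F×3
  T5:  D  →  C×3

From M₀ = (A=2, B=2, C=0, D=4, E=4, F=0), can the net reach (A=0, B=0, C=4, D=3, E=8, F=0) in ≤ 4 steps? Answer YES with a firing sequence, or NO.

step 1: fire T0:  (A=2, B=2, C=0, D=4, E=4, F=0) → (A=0, B=2, C=0, D=4, E=6, F=0)
step 2: fire T3:  (A=0, B=2, C=0, D=4, E=6, F=0) → (A=0, B=0, C=1, D=4, E=8, F=0)
step 3: fire T5:  (A=0, B=0, C=1, D=4, E=8, F=0) → (A=0, B=0, C=4, D=3, E=8, F=0)

YES — reachable via ⟨T0, T3, T5⟩ (3 firings)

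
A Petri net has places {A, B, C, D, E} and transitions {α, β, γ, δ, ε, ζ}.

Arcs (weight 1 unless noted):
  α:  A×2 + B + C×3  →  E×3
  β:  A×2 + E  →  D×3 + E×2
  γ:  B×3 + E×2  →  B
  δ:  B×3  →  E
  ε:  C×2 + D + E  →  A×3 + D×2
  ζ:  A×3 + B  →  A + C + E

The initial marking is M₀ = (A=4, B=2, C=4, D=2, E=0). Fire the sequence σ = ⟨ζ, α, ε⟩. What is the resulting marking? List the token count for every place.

step 1: fire ζ:  (A=4, B=2, C=4, D=2, E=0) → (A=2, B=1, C=5, D=2, E=1)
step 2: fire α:  (A=2, B=1, C=5, D=2, E=1) → (A=0, B=0, C=2, D=2, E=4)
step 3: fire ε:  (A=0, B=0, C=2, D=2, E=4) → (A=3, B=0, C=0, D=3, E=3)

(A=3, B=0, C=0, D=3, E=3)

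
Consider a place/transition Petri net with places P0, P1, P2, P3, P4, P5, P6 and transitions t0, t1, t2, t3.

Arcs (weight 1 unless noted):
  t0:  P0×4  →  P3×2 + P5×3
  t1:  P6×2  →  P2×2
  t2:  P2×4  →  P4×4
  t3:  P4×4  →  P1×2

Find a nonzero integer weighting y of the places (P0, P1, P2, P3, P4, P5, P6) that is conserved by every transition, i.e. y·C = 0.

Incidence matrix C (rows=places, cols=transitions):
       t0   t1   t2   t3
   P0  -4    0    0    0
   P1   0    0    0    2
   P2   0    2   -4    0
   P3   2    0    0    0
   P4   0    0    4   -4
   P5   3    0    0    0
   P6   0   -2    0    0

Candidate y = [1, 0, 0, 2, 0, 0, 0]; check y·C column-wise:
  col t0: 1·-4 + 2·2 + 0·3 = 0
  col t1: 1·0 + 0·2 + 2·0 + 0·-2 = 0
  col t2: 1·0 + 0·-4 + 2·0 + 0·4 = 0
  col t3: 1·0 + 0·2 + 2·0 + 0·-4 = 0

y = (P0:1, P1:0, P2:0, P3:2, P4:0, P5:0, P6:0)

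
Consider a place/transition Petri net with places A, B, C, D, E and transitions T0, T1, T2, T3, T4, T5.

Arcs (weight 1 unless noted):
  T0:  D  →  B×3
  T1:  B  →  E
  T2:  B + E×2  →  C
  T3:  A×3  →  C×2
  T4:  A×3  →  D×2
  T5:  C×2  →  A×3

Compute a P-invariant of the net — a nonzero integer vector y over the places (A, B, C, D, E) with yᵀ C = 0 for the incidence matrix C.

y = (A:2, B:1, C:3, D:3, E:1)

Incidence matrix C (rows=places, cols=transitions):
       T0   T1   T2   T3   T4   T5
    A   0    0    0   -3   -3    3
    B   3   -1   -1    0    0    0
    C   0    0    1    2    0   -2
    D  -1    0    0    0    2    0
    E   0    1   -2    0    0    0

Candidate y = [2, 1, 3, 3, 1]; check y·C column-wise:
  col T0: 2·0 + 1·3 + 3·0 + 3·-1 + 1·0 = 0
  col T1: 2·0 + 1·-1 + 3·0 + 3·0 + 1·1 = 0
  col T2: 2·0 + 1·-1 + 3·1 + 3·0 + 1·-2 = 0
  col T3: 2·-3 + 1·0 + 3·2 + 3·0 + 1·0 = 0
  col T4: 2·-3 + 1·0 + 3·0 + 3·2 + 1·0 = 0
  col T5: 2·3 + 1·0 + 3·-2 + 3·0 + 1·0 = 0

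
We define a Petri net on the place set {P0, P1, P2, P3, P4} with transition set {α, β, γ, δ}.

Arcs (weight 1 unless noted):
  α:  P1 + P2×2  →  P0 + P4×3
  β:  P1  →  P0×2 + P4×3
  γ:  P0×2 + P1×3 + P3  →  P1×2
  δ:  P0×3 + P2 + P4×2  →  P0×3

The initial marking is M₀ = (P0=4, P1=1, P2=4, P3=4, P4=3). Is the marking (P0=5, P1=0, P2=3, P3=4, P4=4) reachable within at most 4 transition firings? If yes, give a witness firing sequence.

NO — not reachable within 4 firings

depth 0: 1 marking
depth 1: 4 markings reached so far
depth 2: 6 markings reached so far
depth 3: 8 markings reached so far
depth 4: 9 markings reached so far
target is not among the 9 markings reachable within 4 steps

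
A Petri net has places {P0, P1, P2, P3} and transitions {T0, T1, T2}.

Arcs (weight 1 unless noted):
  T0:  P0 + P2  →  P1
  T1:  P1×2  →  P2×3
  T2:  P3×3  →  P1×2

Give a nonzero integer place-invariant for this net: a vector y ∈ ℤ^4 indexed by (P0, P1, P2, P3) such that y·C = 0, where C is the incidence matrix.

Incidence matrix C (rows=places, cols=transitions):
       T0   T1   T2
   P0  -1    0    0
   P1   1   -2    2
   P2  -1    3    0
   P3   0    0   -3

Candidate y = [1, 3, 2, 2]; check y·C column-wise:
  col T0: 1·-1 + 3·1 + 2·-1 + 2·0 = 0
  col T1: 1·0 + 3·-2 + 2·3 + 2·0 = 0
  col T2: 1·0 + 3·2 + 2·0 + 2·-3 = 0

y = (P0:1, P1:3, P2:2, P3:2)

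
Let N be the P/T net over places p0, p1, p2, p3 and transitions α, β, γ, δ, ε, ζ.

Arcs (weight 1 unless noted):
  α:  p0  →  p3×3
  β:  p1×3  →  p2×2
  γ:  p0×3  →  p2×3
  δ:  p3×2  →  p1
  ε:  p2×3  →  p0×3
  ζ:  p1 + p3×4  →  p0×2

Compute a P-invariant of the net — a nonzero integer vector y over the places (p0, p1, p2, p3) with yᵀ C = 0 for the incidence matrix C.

Incidence matrix C (rows=places, cols=transitions):
        α    β    γ    δ    ε    ζ
   p0  -1    0   -3    0    3    2
   p1   0   -3    0    1    0   -1
   p2   0    2    3    0   -3    0
   p3   3    0    0   -2    0   -4

Candidate y = [3, 2, 3, 1]; check y·C column-wise:
  col α: 3·-1 + 2·0 + 3·0 + 1·3 = 0
  col β: 3·0 + 2·-3 + 3·2 + 1·0 = 0
  col γ: 3·-3 + 2·0 + 3·3 + 1·0 = 0
  col δ: 3·0 + 2·1 + 3·0 + 1·-2 = 0
  col ε: 3·3 + 2·0 + 3·-3 + 1·0 = 0
  col ζ: 3·2 + 2·-1 + 3·0 + 1·-4 = 0

y = (p0:3, p1:2, p2:3, p3:1)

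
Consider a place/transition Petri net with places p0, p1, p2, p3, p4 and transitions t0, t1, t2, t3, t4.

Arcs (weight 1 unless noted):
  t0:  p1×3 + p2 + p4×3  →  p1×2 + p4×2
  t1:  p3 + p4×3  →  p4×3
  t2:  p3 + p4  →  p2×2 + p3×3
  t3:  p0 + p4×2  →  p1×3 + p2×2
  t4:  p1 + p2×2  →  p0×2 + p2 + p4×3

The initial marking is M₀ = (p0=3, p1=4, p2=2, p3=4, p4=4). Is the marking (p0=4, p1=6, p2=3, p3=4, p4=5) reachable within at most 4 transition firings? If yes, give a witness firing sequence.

YES — reachable via ⟨t3, t4⟩ (2 firings)

step 1: fire t3:  (p0=3, p1=4, p2=2, p3=4, p4=4) → (p0=2, p1=7, p2=4, p3=4, p4=2)
step 2: fire t4:  (p0=2, p1=7, p2=4, p3=4, p4=2) → (p0=4, p1=6, p2=3, p3=4, p4=5)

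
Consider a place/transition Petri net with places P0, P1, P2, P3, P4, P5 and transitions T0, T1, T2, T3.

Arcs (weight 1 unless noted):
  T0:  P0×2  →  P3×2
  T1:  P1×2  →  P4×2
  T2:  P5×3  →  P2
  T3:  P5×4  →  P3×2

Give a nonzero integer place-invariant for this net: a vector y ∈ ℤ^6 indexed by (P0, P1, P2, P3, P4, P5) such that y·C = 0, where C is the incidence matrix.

Incidence matrix C (rows=places, cols=transitions):
       T0   T1   T2   T3
   P0  -2    0    0    0
   P1   0   -2    0    0
   P2   0    0    1    0
   P3   2    0    0    2
   P4   0    2    0    0
   P5   0    0   -3   -4

Candidate y = [0, 1, 0, 0, 1, 0]; check y·C column-wise:
  col T0: 0·-2 + 1·0 + 0·2 + 1·0 = 0
  col T1: 1·-2 + 1·2 = 0
  col T2: 1·0 + 0·1 + 1·0 + 0·-3 = 0
  col T3: 1·0 + 0·2 + 1·0 + 0·-4 = 0

y = (P0:0, P1:1, P2:0, P3:0, P4:1, P5:0)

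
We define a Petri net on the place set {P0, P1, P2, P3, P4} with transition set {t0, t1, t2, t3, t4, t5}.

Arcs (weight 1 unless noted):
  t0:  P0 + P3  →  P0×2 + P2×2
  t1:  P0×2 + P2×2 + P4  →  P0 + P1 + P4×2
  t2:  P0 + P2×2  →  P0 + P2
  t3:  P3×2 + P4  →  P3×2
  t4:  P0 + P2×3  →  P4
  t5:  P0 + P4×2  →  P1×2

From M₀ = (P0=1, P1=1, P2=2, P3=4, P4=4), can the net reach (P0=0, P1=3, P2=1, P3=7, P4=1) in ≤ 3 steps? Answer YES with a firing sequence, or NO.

NO — not reachable within 3 firings

depth 0: 1 marking
depth 1: 5 markings reached so far
depth 2: 15 markings reached so far
depth 3: 37 markings reached so far
target is not among the 37 markings reachable within 3 steps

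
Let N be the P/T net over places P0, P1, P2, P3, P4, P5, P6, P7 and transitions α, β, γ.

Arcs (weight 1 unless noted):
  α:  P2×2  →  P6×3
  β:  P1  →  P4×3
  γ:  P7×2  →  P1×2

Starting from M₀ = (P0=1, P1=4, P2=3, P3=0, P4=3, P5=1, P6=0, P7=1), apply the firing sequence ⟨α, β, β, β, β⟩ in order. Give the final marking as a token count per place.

(P0=1, P1=0, P2=1, P3=0, P4=15, P5=1, P6=3, P7=1)

step 1: fire α:  (P0=1, P1=4, P2=3, P3=0, P4=3, P5=1, P6=0, P7=1) → (P0=1, P1=4, P2=1, P3=0, P4=3, P5=1, P6=3, P7=1)
step 2: fire β:  (P0=1, P1=4, P2=1, P3=0, P4=3, P5=1, P6=3, P7=1) → (P0=1, P1=3, P2=1, P3=0, P4=6, P5=1, P6=3, P7=1)
step 3: fire β:  (P0=1, P1=3, P2=1, P3=0, P4=6, P5=1, P6=3, P7=1) → (P0=1, P1=2, P2=1, P3=0, P4=9, P5=1, P6=3, P7=1)
step 4: fire β:  (P0=1, P1=2, P2=1, P3=0, P4=9, P5=1, P6=3, P7=1) → (P0=1, P1=1, P2=1, P3=0, P4=12, P5=1, P6=3, P7=1)
step 5: fire β:  (P0=1, P1=1, P2=1, P3=0, P4=12, P5=1, P6=3, P7=1) → (P0=1, P1=0, P2=1, P3=0, P4=15, P5=1, P6=3, P7=1)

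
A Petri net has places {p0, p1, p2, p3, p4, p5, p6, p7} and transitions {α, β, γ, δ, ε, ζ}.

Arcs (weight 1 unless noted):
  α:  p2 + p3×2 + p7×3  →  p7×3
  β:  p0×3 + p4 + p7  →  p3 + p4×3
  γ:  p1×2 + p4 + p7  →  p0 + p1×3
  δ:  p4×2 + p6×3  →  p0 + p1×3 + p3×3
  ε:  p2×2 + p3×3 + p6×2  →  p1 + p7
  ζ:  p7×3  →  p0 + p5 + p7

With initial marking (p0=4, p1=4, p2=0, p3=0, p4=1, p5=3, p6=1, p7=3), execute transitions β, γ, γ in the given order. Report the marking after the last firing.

(p0=3, p1=6, p2=0, p3=1, p4=1, p5=3, p6=1, p7=0)

step 1: fire β:  (p0=4, p1=4, p2=0, p3=0, p4=1, p5=3, p6=1, p7=3) → (p0=1, p1=4, p2=0, p3=1, p4=3, p5=3, p6=1, p7=2)
step 2: fire γ:  (p0=1, p1=4, p2=0, p3=1, p4=3, p5=3, p6=1, p7=2) → (p0=2, p1=5, p2=0, p3=1, p4=2, p5=3, p6=1, p7=1)
step 3: fire γ:  (p0=2, p1=5, p2=0, p3=1, p4=2, p5=3, p6=1, p7=1) → (p0=3, p1=6, p2=0, p3=1, p4=1, p5=3, p6=1, p7=0)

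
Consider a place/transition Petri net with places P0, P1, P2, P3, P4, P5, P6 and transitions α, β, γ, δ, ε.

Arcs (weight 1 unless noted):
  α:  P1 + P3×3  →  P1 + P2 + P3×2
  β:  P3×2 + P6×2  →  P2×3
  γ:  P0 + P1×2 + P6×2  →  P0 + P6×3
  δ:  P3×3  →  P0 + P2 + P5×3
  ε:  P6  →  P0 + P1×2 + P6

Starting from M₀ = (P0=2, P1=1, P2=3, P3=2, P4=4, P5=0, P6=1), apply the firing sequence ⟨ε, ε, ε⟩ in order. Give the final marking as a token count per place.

step 1: fire ε:  (P0=2, P1=1, P2=3, P3=2, P4=4, P5=0, P6=1) → (P0=3, P1=3, P2=3, P3=2, P4=4, P5=0, P6=1)
step 2: fire ε:  (P0=3, P1=3, P2=3, P3=2, P4=4, P5=0, P6=1) → (P0=4, P1=5, P2=3, P3=2, P4=4, P5=0, P6=1)
step 3: fire ε:  (P0=4, P1=5, P2=3, P3=2, P4=4, P5=0, P6=1) → (P0=5, P1=7, P2=3, P3=2, P4=4, P5=0, P6=1)

(P0=5, P1=7, P2=3, P3=2, P4=4, P5=0, P6=1)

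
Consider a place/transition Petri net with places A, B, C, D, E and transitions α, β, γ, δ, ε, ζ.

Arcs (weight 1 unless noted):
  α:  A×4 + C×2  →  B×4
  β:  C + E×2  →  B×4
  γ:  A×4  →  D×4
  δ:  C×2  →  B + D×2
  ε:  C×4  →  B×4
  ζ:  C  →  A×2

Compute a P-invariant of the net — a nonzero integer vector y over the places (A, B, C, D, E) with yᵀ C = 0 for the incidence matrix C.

y = (A:1, B:2, C:2, D:1, E:3)

Incidence matrix C (rows=places, cols=transitions):
        α    β    γ    δ    ε    ζ
    A  -4    0   -4    0    0    2
    B   4    4    0    1    4    0
    C  -2   -1    0   -2   -4   -1
    D   0    0    4    2    0    0
    E   0   -2    0    0    0    0

Candidate y = [1, 2, 2, 1, 3]; check y·C column-wise:
  col α: 1·-4 + 2·4 + 2·-2 + 1·0 + 3·0 = 0
  col β: 1·0 + 2·4 + 2·-1 + 1·0 + 3·-2 = 0
  col γ: 1·-4 + 2·0 + 2·0 + 1·4 + 3·0 = 0
  col δ: 1·0 + 2·1 + 2·-2 + 1·2 + 3·0 = 0
  col ε: 1·0 + 2·4 + 2·-4 + 1·0 + 3·0 = 0
  col ζ: 1·2 + 2·0 + 2·-1 + 1·0 + 3·0 = 0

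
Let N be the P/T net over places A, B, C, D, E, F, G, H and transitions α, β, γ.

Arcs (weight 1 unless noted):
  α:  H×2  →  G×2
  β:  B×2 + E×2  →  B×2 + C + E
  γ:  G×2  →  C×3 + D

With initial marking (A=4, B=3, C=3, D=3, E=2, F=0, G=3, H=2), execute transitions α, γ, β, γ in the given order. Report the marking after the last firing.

(A=4, B=3, C=10, D=5, E=1, F=0, G=1, H=0)

step 1: fire α:  (A=4, B=3, C=3, D=3, E=2, F=0, G=3, H=2) → (A=4, B=3, C=3, D=3, E=2, F=0, G=5, H=0)
step 2: fire γ:  (A=4, B=3, C=3, D=3, E=2, F=0, G=5, H=0) → (A=4, B=3, C=6, D=4, E=2, F=0, G=3, H=0)
step 3: fire β:  (A=4, B=3, C=6, D=4, E=2, F=0, G=3, H=0) → (A=4, B=3, C=7, D=4, E=1, F=0, G=3, H=0)
step 4: fire γ:  (A=4, B=3, C=7, D=4, E=1, F=0, G=3, H=0) → (A=4, B=3, C=10, D=5, E=1, F=0, G=1, H=0)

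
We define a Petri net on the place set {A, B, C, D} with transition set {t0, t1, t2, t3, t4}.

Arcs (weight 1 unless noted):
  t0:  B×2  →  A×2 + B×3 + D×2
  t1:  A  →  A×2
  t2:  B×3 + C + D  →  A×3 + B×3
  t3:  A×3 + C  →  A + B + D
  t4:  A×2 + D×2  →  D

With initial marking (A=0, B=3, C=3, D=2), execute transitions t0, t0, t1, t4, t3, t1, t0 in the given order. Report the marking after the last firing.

step 1: fire t0:  (A=0, B=3, C=3, D=2) → (A=2, B=4, C=3, D=4)
step 2: fire t0:  (A=2, B=4, C=3, D=4) → (A=4, B=5, C=3, D=6)
step 3: fire t1:  (A=4, B=5, C=3, D=6) → (A=5, B=5, C=3, D=6)
step 4: fire t4:  (A=5, B=5, C=3, D=6) → (A=3, B=5, C=3, D=5)
step 5: fire t3:  (A=3, B=5, C=3, D=5) → (A=1, B=6, C=2, D=6)
step 6: fire t1:  (A=1, B=6, C=2, D=6) → (A=2, B=6, C=2, D=6)
step 7: fire t0:  (A=2, B=6, C=2, D=6) → (A=4, B=7, C=2, D=8)

(A=4, B=7, C=2, D=8)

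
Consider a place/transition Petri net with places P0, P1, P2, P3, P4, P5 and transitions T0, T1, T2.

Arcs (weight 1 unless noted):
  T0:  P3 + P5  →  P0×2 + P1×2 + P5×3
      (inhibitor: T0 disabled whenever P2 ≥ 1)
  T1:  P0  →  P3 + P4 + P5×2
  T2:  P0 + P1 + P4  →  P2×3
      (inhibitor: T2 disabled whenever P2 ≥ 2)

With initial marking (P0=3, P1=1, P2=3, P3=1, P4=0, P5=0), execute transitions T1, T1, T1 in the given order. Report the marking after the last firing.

step 1: fire T1:  (P0=3, P1=1, P2=3, P3=1, P4=0, P5=0) → (P0=2, P1=1, P2=3, P3=2, P4=1, P5=2)
step 2: fire T1:  (P0=2, P1=1, P2=3, P3=2, P4=1, P5=2) → (P0=1, P1=1, P2=3, P3=3, P4=2, P5=4)
step 3: fire T1:  (P0=1, P1=1, P2=3, P3=3, P4=2, P5=4) → (P0=0, P1=1, P2=3, P3=4, P4=3, P5=6)

(P0=0, P1=1, P2=3, P3=4, P4=3, P5=6)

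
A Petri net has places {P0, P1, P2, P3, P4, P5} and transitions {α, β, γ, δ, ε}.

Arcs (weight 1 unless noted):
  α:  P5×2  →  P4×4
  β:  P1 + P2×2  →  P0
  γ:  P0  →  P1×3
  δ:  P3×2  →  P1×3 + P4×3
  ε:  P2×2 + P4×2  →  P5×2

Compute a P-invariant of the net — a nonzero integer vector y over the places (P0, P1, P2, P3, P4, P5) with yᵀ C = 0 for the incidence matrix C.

y = (P0:3, P1:1, P2:1, P3:3, P4:1, P5:2)

Incidence matrix C (rows=places, cols=transitions):
        α    β    γ    δ    ε
   P0   0    1   -1    0    0
   P1   0   -1    3    3    0
   P2   0   -2    0    0   -2
   P3   0    0    0   -2    0
   P4   4    0    0    3   -2
   P5  -2    0    0    0    2

Candidate y = [3, 1, 1, 3, 1, 2]; check y·C column-wise:
  col α: 3·0 + 1·0 + 1·0 + 3·0 + 1·4 + 2·-2 = 0
  col β: 3·1 + 1·-1 + 1·-2 + 3·0 + 1·0 + 2·0 = 0
  col γ: 3·-1 + 1·3 + 1·0 + 3·0 + 1·0 + 2·0 = 0
  col δ: 3·0 + 1·3 + 1·0 + 3·-2 + 1·3 + 2·0 = 0
  col ε: 3·0 + 1·0 + 1·-2 + 3·0 + 1·-2 + 2·2 = 0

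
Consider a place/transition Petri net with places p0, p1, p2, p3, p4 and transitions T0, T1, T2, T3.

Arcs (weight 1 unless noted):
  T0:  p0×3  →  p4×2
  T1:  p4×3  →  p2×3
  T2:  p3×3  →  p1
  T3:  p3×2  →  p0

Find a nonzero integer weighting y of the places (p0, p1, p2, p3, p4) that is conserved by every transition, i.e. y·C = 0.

Incidence matrix C (rows=places, cols=transitions):
       T0   T1   T2   T3
   p0  -3    0    0    1
   p1   0    0    1    0
   p2   0    3    0    0
   p3   0    0   -3   -2
   p4   2   -3    0    0

Candidate y = [2, 3, 3, 1, 3]; check y·C column-wise:
  col T0: 2·-3 + 3·0 + 3·0 + 1·0 + 3·2 = 0
  col T1: 2·0 + 3·0 + 3·3 + 1·0 + 3·-3 = 0
  col T2: 2·0 + 3·1 + 3·0 + 1·-3 + 3·0 = 0
  col T3: 2·1 + 3·0 + 3·0 + 1·-2 + 3·0 = 0

y = (p0:2, p1:3, p2:3, p3:1, p4:3)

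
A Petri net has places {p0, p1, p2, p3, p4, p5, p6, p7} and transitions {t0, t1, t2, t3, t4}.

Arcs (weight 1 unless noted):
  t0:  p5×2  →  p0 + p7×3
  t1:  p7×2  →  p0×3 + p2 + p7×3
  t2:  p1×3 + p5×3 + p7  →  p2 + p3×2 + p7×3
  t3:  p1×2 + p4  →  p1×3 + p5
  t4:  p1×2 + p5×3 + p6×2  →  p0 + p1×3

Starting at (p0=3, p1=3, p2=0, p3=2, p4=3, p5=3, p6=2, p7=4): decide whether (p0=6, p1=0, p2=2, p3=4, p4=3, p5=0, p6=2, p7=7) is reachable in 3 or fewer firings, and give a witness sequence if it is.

step 1: fire t1:  (p0=3, p1=3, p2=0, p3=2, p4=3, p5=3, p6=2, p7=4) → (p0=6, p1=3, p2=1, p3=2, p4=3, p5=3, p6=2, p7=5)
step 2: fire t2:  (p0=6, p1=3, p2=1, p3=2, p4=3, p5=3, p6=2, p7=5) → (p0=6, p1=0, p2=2, p3=4, p4=3, p5=0, p6=2, p7=7)

YES — reachable via ⟨t1, t2⟩ (2 firings)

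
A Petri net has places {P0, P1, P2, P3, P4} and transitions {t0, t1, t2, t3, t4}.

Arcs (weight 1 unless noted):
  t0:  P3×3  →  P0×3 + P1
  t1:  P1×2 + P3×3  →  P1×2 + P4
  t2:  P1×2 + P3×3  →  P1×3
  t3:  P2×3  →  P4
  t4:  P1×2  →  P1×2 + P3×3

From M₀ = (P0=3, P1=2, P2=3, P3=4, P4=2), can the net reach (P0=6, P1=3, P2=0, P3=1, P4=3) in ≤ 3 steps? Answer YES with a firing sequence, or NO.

YES — reachable via ⟨t0, t3⟩ (2 firings)

step 1: fire t0:  (P0=3, P1=2, P2=3, P3=4, P4=2) → (P0=6, P1=3, P2=3, P3=1, P4=2)
step 2: fire t3:  (P0=6, P1=3, P2=3, P3=1, P4=2) → (P0=6, P1=3, P2=0, P3=1, P4=3)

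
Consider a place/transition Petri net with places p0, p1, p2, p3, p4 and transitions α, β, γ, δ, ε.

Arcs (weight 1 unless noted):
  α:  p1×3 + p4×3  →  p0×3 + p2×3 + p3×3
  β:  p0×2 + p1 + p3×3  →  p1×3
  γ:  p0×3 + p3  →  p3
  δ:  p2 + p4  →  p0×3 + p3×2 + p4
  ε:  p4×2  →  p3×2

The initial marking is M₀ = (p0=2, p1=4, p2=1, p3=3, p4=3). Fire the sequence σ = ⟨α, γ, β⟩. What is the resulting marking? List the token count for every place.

step 1: fire α:  (p0=2, p1=4, p2=1, p3=3, p4=3) → (p0=5, p1=1, p2=4, p3=6, p4=0)
step 2: fire γ:  (p0=5, p1=1, p2=4, p3=6, p4=0) → (p0=2, p1=1, p2=4, p3=6, p4=0)
step 3: fire β:  (p0=2, p1=1, p2=4, p3=6, p4=0) → (p0=0, p1=3, p2=4, p3=3, p4=0)

(p0=0, p1=3, p2=4, p3=3, p4=0)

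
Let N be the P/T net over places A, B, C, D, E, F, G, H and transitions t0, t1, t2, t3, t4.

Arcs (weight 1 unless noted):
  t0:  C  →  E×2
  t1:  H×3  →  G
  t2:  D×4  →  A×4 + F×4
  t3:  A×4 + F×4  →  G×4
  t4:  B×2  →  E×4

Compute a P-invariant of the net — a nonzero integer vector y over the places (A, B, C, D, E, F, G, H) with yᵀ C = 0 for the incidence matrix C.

y = (A:0, B:2, C:2, D:0, E:1, F:0, G:0, H:0)

Incidence matrix C (rows=places, cols=transitions):
       t0   t1   t2   t3   t4
    A   0    0    4   -4    0
    B   0    0    0    0   -2
    C  -1    0    0    0    0
    D   0    0   -4    0    0
    E   2    0    0    0    4
    F   0    0    4   -4    0
    G   0    1    0    4    0
    H   0   -3    0    0    0

Candidate y = [0, 2, 2, 0, 1, 0, 0, 0]; check y·C column-wise:
  col t0: 2·0 + 2·-1 + 1·2 = 0
  col t1: 2·0 + 2·0 + 1·0 + 0·1 + 0·-3 = 0
  col t2: 0·4 + 2·0 + 2·0 + 0·-4 + 1·0 + 0·4 = 0
  col t3: 0·-4 + 2·0 + 2·0 + 1·0 + 0·-4 + 0·4 = 0
  col t4: 2·-2 + 2·0 + 1·4 = 0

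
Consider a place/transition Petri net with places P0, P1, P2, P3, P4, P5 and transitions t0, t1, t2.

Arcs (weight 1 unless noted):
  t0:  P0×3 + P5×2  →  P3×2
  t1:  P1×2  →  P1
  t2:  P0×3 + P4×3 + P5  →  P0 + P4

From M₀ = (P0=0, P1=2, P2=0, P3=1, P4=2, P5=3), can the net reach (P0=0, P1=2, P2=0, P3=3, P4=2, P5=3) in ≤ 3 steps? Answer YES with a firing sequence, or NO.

NO — not reachable within 3 firings

depth 0: 1 marking
depth 1: 2 markings reached so far
depth 2: 2 markings reached so far
(frontier empty at depth 2; search complete)
target is not among the 2 markings reachable within 3 steps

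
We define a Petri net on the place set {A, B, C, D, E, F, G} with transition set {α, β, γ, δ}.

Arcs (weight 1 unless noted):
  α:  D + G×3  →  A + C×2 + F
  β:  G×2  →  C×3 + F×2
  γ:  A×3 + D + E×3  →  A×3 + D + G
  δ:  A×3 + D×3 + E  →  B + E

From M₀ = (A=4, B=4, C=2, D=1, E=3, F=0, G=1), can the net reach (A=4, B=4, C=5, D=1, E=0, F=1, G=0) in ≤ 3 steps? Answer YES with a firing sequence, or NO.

depth 0: 1 marking
depth 1: 2 markings reached so far
depth 2: 3 markings reached so far
depth 3: 3 markings reached so far
(frontier empty at depth 3; search complete)
target is not among the 3 markings reachable within 3 steps

NO — not reachable within 3 firings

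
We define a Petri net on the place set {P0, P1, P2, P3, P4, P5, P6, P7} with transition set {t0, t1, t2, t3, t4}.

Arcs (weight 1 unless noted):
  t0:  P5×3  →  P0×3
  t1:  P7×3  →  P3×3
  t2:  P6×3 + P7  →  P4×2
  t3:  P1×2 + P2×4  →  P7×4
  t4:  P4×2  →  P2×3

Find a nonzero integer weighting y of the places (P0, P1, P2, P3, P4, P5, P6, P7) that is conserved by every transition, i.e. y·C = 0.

y = (P0:1, P1:0, P2:0, P3:0, P4:0, P5:1, P6:0, P7:0)

Incidence matrix C (rows=places, cols=transitions):
       t0   t1   t2   t3   t4
   P0   3    0    0    0    0
   P1   0    0    0   -2    0
   P2   0    0    0   -4    3
   P3   0    3    0    0    0
   P4   0    0    2    0   -2
   P5  -3    0    0    0    0
   P6   0    0   -3    0    0
   P7   0   -3   -1    4    0

Candidate y = [1, 0, 0, 0, 0, 1, 0, 0]; check y·C column-wise:
  col t0: 1·3 + 1·-3 = 0
  col t1: 1·0 + 0·3 + 1·0 + 0·-3 = 0
  col t2: 1·0 + 0·2 + 1·0 + 0·-3 + 0·-1 = 0
  col t3: 1·0 + 0·-2 + 0·-4 + 1·0 + 0·4 = 0
  col t4: 1·0 + 0·3 + 0·-2 + 1·0 = 0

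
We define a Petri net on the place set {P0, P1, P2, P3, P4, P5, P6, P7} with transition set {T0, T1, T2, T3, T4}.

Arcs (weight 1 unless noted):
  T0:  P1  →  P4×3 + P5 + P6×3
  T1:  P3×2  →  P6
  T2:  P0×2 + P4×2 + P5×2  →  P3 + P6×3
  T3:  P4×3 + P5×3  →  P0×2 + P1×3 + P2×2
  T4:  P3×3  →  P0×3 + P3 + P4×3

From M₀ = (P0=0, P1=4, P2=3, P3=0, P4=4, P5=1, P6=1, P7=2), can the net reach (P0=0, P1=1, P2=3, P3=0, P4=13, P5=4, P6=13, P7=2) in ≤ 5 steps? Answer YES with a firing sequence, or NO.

NO — not reachable within 5 firings

depth 0: 1 marking
depth 1: 2 markings reached so far
depth 2: 3 markings reached so far
depth 3: 5 markings reached so far
depth 4: 7 markings reached so far
depth 5: 8 markings reached so far
target is not among the 8 markings reachable within 5 steps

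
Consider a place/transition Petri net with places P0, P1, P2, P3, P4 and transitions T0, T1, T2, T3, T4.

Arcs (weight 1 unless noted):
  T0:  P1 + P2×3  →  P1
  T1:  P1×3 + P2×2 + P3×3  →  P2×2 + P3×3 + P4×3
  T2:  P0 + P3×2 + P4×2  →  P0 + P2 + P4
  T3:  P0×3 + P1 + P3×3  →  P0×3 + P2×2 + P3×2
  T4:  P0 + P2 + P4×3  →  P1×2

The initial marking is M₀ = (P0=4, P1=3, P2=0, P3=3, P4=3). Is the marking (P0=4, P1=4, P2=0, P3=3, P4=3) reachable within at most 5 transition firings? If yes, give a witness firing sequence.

NO — not reachable within 5 firings

depth 0: 1 marking
depth 1: 3 markings reached so far
depth 2: 5 markings reached so far
depth 3: 6 markings reached so far
depth 4: 6 markings reached so far
(frontier empty at depth 4; search complete)
target is not among the 6 markings reachable within 5 steps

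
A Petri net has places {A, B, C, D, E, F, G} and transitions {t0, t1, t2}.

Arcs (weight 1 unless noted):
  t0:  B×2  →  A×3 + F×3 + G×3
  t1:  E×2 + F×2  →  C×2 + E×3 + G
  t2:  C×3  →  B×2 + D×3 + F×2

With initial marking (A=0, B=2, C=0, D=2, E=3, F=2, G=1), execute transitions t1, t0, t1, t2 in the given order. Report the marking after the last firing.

step 1: fire t1:  (A=0, B=2, C=0, D=2, E=3, F=2, G=1) → (A=0, B=2, C=2, D=2, E=4, F=0, G=2)
step 2: fire t0:  (A=0, B=2, C=2, D=2, E=4, F=0, G=2) → (A=3, B=0, C=2, D=2, E=4, F=3, G=5)
step 3: fire t1:  (A=3, B=0, C=2, D=2, E=4, F=3, G=5) → (A=3, B=0, C=4, D=2, E=5, F=1, G=6)
step 4: fire t2:  (A=3, B=0, C=4, D=2, E=5, F=1, G=6) → (A=3, B=2, C=1, D=5, E=5, F=3, G=6)

(A=3, B=2, C=1, D=5, E=5, F=3, G=6)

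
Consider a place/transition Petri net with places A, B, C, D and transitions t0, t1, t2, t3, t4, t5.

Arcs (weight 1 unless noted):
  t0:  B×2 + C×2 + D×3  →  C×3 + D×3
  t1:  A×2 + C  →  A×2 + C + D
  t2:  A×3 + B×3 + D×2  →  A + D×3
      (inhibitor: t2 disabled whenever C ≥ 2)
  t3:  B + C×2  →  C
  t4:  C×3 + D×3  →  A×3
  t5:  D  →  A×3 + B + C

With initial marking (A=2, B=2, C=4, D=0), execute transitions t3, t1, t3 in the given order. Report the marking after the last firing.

step 1: fire t3:  (A=2, B=2, C=4, D=0) → (A=2, B=1, C=3, D=0)
step 2: fire t1:  (A=2, B=1, C=3, D=0) → (A=2, B=1, C=3, D=1)
step 3: fire t3:  (A=2, B=1, C=3, D=1) → (A=2, B=0, C=2, D=1)

(A=2, B=0, C=2, D=1)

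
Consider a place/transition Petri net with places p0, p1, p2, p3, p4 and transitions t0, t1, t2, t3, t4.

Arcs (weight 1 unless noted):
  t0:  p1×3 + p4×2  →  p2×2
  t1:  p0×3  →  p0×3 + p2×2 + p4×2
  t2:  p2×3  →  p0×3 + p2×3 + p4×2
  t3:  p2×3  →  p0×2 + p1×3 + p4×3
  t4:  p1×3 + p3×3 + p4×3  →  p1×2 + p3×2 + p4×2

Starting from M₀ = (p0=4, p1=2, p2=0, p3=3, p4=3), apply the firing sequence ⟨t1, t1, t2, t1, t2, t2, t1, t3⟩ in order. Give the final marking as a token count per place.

(p0=15, p1=5, p2=5, p3=3, p4=20)

step 1: fire t1:  (p0=4, p1=2, p2=0, p3=3, p4=3) → (p0=4, p1=2, p2=2, p3=3, p4=5)
step 2: fire t1:  (p0=4, p1=2, p2=2, p3=3, p4=5) → (p0=4, p1=2, p2=4, p3=3, p4=7)
step 3: fire t2:  (p0=4, p1=2, p2=4, p3=3, p4=7) → (p0=7, p1=2, p2=4, p3=3, p4=9)
step 4: fire t1:  (p0=7, p1=2, p2=4, p3=3, p4=9) → (p0=7, p1=2, p2=6, p3=3, p4=11)
step 5: fire t2:  (p0=7, p1=2, p2=6, p3=3, p4=11) → (p0=10, p1=2, p2=6, p3=3, p4=13)
step 6: fire t2:  (p0=10, p1=2, p2=6, p3=3, p4=13) → (p0=13, p1=2, p2=6, p3=3, p4=15)
step 7: fire t1:  (p0=13, p1=2, p2=6, p3=3, p4=15) → (p0=13, p1=2, p2=8, p3=3, p4=17)
step 8: fire t3:  (p0=13, p1=2, p2=8, p3=3, p4=17) → (p0=15, p1=5, p2=5, p3=3, p4=20)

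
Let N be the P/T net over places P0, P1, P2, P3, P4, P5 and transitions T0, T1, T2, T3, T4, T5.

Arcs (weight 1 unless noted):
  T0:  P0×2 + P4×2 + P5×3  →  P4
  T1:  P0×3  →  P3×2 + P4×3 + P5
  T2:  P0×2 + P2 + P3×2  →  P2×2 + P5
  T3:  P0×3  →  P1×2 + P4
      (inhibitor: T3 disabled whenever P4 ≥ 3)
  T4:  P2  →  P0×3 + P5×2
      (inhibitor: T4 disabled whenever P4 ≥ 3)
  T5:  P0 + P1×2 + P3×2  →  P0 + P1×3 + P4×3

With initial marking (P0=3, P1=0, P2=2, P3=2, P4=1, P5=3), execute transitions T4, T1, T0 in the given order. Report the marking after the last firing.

step 1: fire T4:  (P0=3, P1=0, P2=2, P3=2, P4=1, P5=3) → (P0=6, P1=0, P2=1, P3=2, P4=1, P5=5)
step 2: fire T1:  (P0=6, P1=0, P2=1, P3=2, P4=1, P5=5) → (P0=3, P1=0, P2=1, P3=4, P4=4, P5=6)
step 3: fire T0:  (P0=3, P1=0, P2=1, P3=4, P4=4, P5=6) → (P0=1, P1=0, P2=1, P3=4, P4=3, P5=3)

(P0=1, P1=0, P2=1, P3=4, P4=3, P5=3)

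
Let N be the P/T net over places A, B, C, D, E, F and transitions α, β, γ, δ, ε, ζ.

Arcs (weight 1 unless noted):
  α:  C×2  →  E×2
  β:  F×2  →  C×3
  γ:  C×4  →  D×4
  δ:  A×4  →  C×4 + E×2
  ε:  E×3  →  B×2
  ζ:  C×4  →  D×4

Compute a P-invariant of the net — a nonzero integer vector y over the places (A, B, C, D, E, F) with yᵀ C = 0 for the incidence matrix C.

y = (A:3, B:3, C:2, D:2, E:2, F:3)

Incidence matrix C (rows=places, cols=transitions):
        α    β    γ    δ    ε    ζ
    A   0    0    0   -4    0    0
    B   0    0    0    0    2    0
    C  -2    3   -4    4    0   -4
    D   0    0    4    0    0    4
    E   2    0    0    2   -3    0
    F   0   -2    0    0    0    0

Candidate y = [3, 3, 2, 2, 2, 3]; check y·C column-wise:
  col α: 3·0 + 3·0 + 2·-2 + 2·0 + 2·2 + 3·0 = 0
  col β: 3·0 + 3·0 + 2·3 + 2·0 + 2·0 + 3·-2 = 0
  col γ: 3·0 + 3·0 + 2·-4 + 2·4 + 2·0 + 3·0 = 0
  col δ: 3·-4 + 3·0 + 2·4 + 2·0 + 2·2 + 3·0 = 0
  col ε: 3·0 + 3·2 + 2·0 + 2·0 + 2·-3 + 3·0 = 0
  col ζ: 3·0 + 3·0 + 2·-4 + 2·4 + 2·0 + 3·0 = 0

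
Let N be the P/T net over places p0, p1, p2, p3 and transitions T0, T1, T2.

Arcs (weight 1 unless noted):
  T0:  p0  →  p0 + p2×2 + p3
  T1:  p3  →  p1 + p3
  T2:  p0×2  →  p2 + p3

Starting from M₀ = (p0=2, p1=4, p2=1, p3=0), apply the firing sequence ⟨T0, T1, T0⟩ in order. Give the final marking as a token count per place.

(p0=2, p1=5, p2=5, p3=2)

step 1: fire T0:  (p0=2, p1=4, p2=1, p3=0) → (p0=2, p1=4, p2=3, p3=1)
step 2: fire T1:  (p0=2, p1=4, p2=3, p3=1) → (p0=2, p1=5, p2=3, p3=1)
step 3: fire T0:  (p0=2, p1=5, p2=3, p3=1) → (p0=2, p1=5, p2=5, p3=2)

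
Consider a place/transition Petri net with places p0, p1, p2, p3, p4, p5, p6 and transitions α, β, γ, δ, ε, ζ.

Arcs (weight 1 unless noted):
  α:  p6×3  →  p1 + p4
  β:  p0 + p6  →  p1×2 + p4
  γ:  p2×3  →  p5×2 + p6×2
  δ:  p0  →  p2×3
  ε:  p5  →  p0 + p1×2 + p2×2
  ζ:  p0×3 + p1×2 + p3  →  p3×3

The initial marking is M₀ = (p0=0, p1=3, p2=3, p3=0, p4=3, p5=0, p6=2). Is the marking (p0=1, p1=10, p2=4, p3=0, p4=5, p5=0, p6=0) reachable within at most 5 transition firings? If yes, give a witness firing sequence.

step 1: fire γ:  (p0=0, p1=3, p2=3, p3=0, p4=3, p5=0, p6=2) → (p0=0, p1=3, p2=0, p3=0, p4=3, p5=2, p6=4)
step 2: fire α:  (p0=0, p1=3, p2=0, p3=0, p4=3, p5=2, p6=4) → (p0=0, p1=4, p2=0, p3=0, p4=4, p5=2, p6=1)
step 3: fire ε:  (p0=0, p1=4, p2=0, p3=0, p4=4, p5=2, p6=1) → (p0=1, p1=6, p2=2, p3=0, p4=4, p5=1, p6=1)
step 4: fire β:  (p0=1, p1=6, p2=2, p3=0, p4=4, p5=1, p6=1) → (p0=0, p1=8, p2=2, p3=0, p4=5, p5=1, p6=0)
step 5: fire ε:  (p0=0, p1=8, p2=2, p3=0, p4=5, p5=1, p6=0) → (p0=1, p1=10, p2=4, p3=0, p4=5, p5=0, p6=0)

YES — reachable via ⟨γ, α, ε, β, ε⟩ (5 firings)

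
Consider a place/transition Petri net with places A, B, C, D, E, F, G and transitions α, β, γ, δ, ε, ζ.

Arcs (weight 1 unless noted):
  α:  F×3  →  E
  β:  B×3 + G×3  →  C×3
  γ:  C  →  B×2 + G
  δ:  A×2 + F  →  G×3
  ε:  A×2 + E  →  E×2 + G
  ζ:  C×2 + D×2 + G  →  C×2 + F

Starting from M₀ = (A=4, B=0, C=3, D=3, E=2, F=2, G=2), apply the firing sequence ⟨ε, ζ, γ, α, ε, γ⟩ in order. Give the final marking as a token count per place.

(A=0, B=4, C=1, D=1, E=5, F=0, G=5)

step 1: fire ε:  (A=4, B=0, C=3, D=3, E=2, F=2, G=2) → (A=2, B=0, C=3, D=3, E=3, F=2, G=3)
step 2: fire ζ:  (A=2, B=0, C=3, D=3, E=3, F=2, G=3) → (A=2, B=0, C=3, D=1, E=3, F=3, G=2)
step 3: fire γ:  (A=2, B=0, C=3, D=1, E=3, F=3, G=2) → (A=2, B=2, C=2, D=1, E=3, F=3, G=3)
step 4: fire α:  (A=2, B=2, C=2, D=1, E=3, F=3, G=3) → (A=2, B=2, C=2, D=1, E=4, F=0, G=3)
step 5: fire ε:  (A=2, B=2, C=2, D=1, E=4, F=0, G=3) → (A=0, B=2, C=2, D=1, E=5, F=0, G=4)
step 6: fire γ:  (A=0, B=2, C=2, D=1, E=5, F=0, G=4) → (A=0, B=4, C=1, D=1, E=5, F=0, G=5)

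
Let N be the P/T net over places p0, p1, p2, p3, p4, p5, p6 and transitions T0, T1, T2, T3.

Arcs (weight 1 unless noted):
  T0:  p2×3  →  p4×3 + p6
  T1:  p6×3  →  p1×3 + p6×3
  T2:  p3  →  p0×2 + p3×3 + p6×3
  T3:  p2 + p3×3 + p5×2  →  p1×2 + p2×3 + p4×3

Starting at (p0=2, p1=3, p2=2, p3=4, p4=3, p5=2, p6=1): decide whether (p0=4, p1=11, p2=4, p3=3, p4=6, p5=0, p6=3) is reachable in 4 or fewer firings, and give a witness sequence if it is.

depth 0: 1 marking
depth 1: 3 markings reached so far
depth 2: 7 markings reached so far
depth 3: 13 markings reached so far
depth 4: 22 markings reached so far
target is not among the 22 markings reachable within 4 steps

NO — not reachable within 4 firings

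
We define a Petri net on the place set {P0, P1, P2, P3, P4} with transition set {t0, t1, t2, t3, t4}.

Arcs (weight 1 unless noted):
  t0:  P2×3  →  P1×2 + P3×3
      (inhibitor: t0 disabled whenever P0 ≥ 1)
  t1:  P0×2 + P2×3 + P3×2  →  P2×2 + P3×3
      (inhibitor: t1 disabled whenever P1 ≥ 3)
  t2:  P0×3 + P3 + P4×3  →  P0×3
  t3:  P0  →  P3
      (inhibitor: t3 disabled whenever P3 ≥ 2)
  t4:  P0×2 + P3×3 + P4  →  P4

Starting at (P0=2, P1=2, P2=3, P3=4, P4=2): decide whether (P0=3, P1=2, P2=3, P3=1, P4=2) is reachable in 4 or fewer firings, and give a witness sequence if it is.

depth 0: 1 marking
depth 1: 3 markings reached so far
depth 2: 4 markings reached so far
depth 3: 4 markings reached so far
(frontier empty at depth 3; search complete)
target is not among the 4 markings reachable within 4 steps

NO — not reachable within 4 firings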